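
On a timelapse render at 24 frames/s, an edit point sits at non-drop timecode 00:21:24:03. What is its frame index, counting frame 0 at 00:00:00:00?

Total seconds to the label: (0 × 3600 + 21 × 60 + 24) = 1284.
Frame index = 1284 × 24 + 3 = 30819.

frame 30819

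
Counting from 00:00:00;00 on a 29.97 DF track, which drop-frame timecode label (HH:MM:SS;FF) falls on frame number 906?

00:00:30;06

Ten DF minutes hold 17982 frames, so frame 906 lies in block 0 (frames 0–17981) with 906 frames into that block.
The block's first minute is 1800 frames and the rest 1798 each; 906 frames reaches minute 0, so 0 × 18 + 0 × 2 = 0 labels have been skipped so far.
Adding those back, label number 906 + 0 = 906 at 30 labels/s is 30 s + 6 f = 0 h 0 min 30 s frame 6, i.e. 00:00:30;06.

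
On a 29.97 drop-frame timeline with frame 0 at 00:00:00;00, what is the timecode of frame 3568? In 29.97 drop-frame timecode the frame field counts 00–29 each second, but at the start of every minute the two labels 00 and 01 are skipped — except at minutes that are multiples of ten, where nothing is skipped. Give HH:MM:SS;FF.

Each 10-minute DF block holds 10 × 60 × 30 − 9 × 2 = 17982 frames. 3568 ÷ 17982 → 0 full blocks, remainder 3568.
Within the partial block the first minute is 1800 frames and each further minute 1798, so 1 further minute boundary passed. Total skipped labels = 18 × 0 + 2 × 1 = 2.
Non-drop label index = 3568 + 2 = 3570; at 30 labels/s that is 00:01:59:00, i.e. DF 00:01:59;00.

00:01:59;00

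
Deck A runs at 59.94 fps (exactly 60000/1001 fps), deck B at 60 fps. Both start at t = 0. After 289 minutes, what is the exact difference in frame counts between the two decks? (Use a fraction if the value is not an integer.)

289 min = 17340 s.
A emits 60000/1001 × 17340 = 1040400000/1001 frames; B emits 60 × 17340 = 1040400.
Difference = 1040400/1001 frames (≈ 1039.3606); B is ahead of A.

1040400/1001 frames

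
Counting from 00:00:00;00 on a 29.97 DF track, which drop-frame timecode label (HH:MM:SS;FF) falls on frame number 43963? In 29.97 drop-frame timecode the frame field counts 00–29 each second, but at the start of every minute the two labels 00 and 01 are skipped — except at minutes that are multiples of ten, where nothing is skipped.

Ten DF minutes hold 17982 frames, so frame 43963 lies in block 2 (frames 35964–53945) with 7999 frames into that block.
The block's first minute is 1800 frames and the rest 1798 each; 7999 frames reaches minute 4, so 2 × 18 + 4 × 2 = 44 labels have been skipped so far.
Adding those back, label number 43963 + 44 = 44007 at 30 labels/s is 1466 s + 27 f = 0 h 24 min 26 s frame 27, i.e. 00:24:26;27.

00:24:26;27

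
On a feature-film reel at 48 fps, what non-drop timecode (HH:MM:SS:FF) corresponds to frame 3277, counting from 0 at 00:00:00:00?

3277 ÷ 48 = 68 full seconds, remainder 13 frames.
68 s = 0 h 1 min 8 s.
Timecode: 00:01:08:13.

00:01:08:13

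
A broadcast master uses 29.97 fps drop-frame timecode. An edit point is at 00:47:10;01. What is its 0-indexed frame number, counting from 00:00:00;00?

As if non-drop at 30 labels/s: (0 × 3600 + 47 × 60 + 10) × 30 + 1 = 84901.
Minute boundaries passed: 47; those not divisible by 10: 47 − 4 = 43; dropped labels = 2 × 43 = 86.
Actual frame index = 84901 − 86 = 84815.

84815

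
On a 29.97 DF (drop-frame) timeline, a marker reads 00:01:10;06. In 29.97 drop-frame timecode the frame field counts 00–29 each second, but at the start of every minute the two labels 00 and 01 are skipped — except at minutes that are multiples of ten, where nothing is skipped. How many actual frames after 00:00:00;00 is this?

Complete 10-minute blocks: 0, each 17982 frames → 0.
Remaining 1 whole minute in the current block: 1800 + 0 × 1798 = 1800 frames.
Within the current minute: 10 × 30 + 6 − 2 = 304 (labels ;00/;01 skipped at this minute). Total = 0 + 1800 + 304 = 2104.

2104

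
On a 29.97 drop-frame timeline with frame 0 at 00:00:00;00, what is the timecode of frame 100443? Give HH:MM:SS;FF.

Each 10-minute DF block holds 10 × 60 × 30 − 9 × 2 = 17982 frames. 100443 ÷ 17982 → 5 full blocks, remainder 10533.
Within the partial block the first minute is 1800 frames and each further minute 1798, so 5 further minute boundaries passed. Total skipped labels = 18 × 5 + 2 × 5 = 100.
Non-drop label index = 100443 + 100 = 100543; at 30 labels/s that is 00:55:51:13, i.e. DF 00:55:51;13.

00:55:51;13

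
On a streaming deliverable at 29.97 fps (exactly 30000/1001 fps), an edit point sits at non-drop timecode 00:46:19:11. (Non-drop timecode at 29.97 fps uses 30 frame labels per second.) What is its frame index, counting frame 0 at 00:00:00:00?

Total seconds to the label: (0 × 3600 + 46 × 60 + 19) = 2779.
Frame index = 2779 × 30 + 11 = 83381.

frame 83381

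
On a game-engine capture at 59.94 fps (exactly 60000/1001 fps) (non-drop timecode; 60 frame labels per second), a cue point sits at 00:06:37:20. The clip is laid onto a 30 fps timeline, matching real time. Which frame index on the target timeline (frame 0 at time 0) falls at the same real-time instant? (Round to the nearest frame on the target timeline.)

Source frame index: (0×3600 + 6×60 + 37) × 60 + 20 = 23840.
Real time: 23840 / (60000/1001) = 149149/375 s.
Target frame: (149149/375) × (30) = 298298/25 ≈ 11931.920 → 11932.

frame 11932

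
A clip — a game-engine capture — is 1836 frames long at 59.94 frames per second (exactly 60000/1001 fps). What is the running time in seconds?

Running time = 1836 / (60000/1001) = 30.6306 s.

30.6306 seconds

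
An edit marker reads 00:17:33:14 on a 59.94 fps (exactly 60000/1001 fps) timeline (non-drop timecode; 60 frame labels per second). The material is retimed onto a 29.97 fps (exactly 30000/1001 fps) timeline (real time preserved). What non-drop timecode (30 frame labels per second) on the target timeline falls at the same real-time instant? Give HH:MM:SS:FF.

Source frame index: (0×3600 + 17×60 + 33) × 60 + 14 = 63194.
Real time: 63194 / (60000/1001) = 31628597/30000 s.
Target frame: (31628597/30000) × (30000/1001) = 31597.
At 30 labels/s: frame 31597 → 00:17:33:07.

00:17:33:07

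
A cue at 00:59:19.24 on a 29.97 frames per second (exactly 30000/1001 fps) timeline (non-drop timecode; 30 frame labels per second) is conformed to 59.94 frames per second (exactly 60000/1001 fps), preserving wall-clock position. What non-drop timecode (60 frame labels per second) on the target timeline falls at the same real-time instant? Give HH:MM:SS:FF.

Source frame index: (0×3600 + 59×60 + 19) × 30 + 24 = 106794.
Real time: 106794 / (30000/1001) = 17816799/5000 s.
Target frame: (17816799/5000) × (60000/1001) = 213588.
At 60 labels/s: frame 213588 → 00:59:19:48.

00:59:19:48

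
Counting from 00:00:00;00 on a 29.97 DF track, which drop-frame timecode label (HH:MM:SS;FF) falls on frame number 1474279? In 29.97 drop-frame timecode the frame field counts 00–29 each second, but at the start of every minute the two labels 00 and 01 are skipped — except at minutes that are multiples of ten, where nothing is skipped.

Each 10-minute DF block holds 10 × 60 × 30 − 9 × 2 = 17982 frames. 1474279 ÷ 17982 → 81 full blocks, remainder 17737.
Within the partial block the first minute is 1800 frames and each further minute 1798, so 9 further minute boundaries passed. Total skipped labels = 18 × 81 + 2 × 9 = 1476.
Non-drop label index = 1474279 + 1476 = 1475755; at 30 labels/s that is 13:39:51:25, i.e. DF 13:39:51;25.

13:39:51;25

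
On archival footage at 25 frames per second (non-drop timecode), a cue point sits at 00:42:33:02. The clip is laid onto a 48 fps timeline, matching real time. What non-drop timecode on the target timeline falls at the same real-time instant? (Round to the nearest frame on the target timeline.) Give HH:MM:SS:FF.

00:42:33:04

Source frame index: (0×3600 + 42×60 + 33) × 25 + 2 = 63827.
Real time: 63827 / (25) = 63827/25 s.
Target frame: (63827/25) × (48) = 3063696/25 ≈ 122547.840 → 122548.
At 48 labels/s: frame 122548 → 00:42:33:04.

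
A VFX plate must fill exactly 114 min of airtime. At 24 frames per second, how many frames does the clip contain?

164160 frames

114 min = 6840 s.
Frames = 6840 × 24 = 164160.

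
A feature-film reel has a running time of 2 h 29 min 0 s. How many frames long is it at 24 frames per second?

2 h 29 min 0 s = 8940 s.
Frames = 8940 × 24 = 214560.

214560 frames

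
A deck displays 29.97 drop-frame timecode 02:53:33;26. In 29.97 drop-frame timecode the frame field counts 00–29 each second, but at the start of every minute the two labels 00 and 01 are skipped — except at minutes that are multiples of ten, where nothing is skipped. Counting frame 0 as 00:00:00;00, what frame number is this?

312104

Complete 10-minute blocks: 17, each 17982 frames → 305694.
Remaining 3 whole minutes in the current block: 1800 + 2 × 1798 = 5396 frames.
Within the current minute: 33 × 30 + 26 − 2 = 1014 (labels ;00/;01 skipped at this minute). Total = 305694 + 5396 + 1014 = 312104.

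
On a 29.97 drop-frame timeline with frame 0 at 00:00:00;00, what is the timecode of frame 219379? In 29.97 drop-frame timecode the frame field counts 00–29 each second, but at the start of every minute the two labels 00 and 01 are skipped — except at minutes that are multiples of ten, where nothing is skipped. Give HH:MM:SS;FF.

02:01:59;27

Ten DF minutes hold 17982 frames, so frame 219379 lies in block 12 (frames 215784–233765) with 3595 frames into that block.
The block's first minute is 1800 frames and the rest 1798 each; 3595 frames reaches minute 1, so 12 × 18 + 1 × 2 = 218 labels have been skipped so far.
Adding those back, label number 219379 + 218 = 219597 at 30 labels/s is 7319 s + 27 f = 2 h 1 min 59 s frame 27, i.e. 02:01:59;27.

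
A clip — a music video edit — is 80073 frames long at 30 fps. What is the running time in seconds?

Running time = 80073 / (30) = 2669.1 s.

2669.1 seconds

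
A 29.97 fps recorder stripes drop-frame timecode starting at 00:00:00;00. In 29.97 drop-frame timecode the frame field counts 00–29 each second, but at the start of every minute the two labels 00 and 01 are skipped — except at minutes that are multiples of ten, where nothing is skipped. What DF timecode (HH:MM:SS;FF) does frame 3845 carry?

Ten DF minutes hold 17982 frames, so frame 3845 lies in block 0 (frames 0–17981) with 3845 frames into that block.
The block's first minute is 1800 frames and the rest 1798 each; 3845 frames reaches minute 2, so 0 × 18 + 2 × 2 = 4 labels have been skipped so far.
Adding those back, label number 3845 + 4 = 3849 at 30 labels/s is 128 s + 9 f = 0 h 2 min 8 s frame 9, i.e. 00:02:08;09.

00:02:08;09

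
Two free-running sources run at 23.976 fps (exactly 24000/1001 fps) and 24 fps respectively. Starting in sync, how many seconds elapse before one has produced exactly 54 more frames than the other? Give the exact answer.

2252.25 seconds

The gap grows by |24 − 24000/1001| = 24/1001 frames per second.
Time for a 54-frame gap: 54 ÷ (24/1001) = 2252.25 s.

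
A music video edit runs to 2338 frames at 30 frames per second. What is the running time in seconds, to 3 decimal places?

77.933 seconds

Running time = 2338 × 1/30 = 1169/15 s ≈ 77.933 s.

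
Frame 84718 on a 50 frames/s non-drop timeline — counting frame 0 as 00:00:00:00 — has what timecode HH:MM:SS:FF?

84718 ÷ 50 = 1694 full seconds, remainder 18 frames.
1694 s = 0 h 28 min 14 s.
Timecode: 00:28:14:18.

00:28:14:18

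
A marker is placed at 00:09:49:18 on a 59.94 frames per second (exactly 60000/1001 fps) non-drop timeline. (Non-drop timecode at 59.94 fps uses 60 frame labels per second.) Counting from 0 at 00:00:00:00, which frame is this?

Total seconds to the label: (0 × 3600 + 9 × 60 + 49) = 589.
Frame index = 589 × 60 + 18 = 35358.

35358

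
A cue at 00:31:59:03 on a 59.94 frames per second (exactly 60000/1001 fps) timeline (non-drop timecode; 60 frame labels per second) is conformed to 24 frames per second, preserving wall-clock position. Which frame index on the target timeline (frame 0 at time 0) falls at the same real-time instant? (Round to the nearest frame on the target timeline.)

frame 46103

Source frame index: (0×3600 + 31×60 + 59) × 60 + 3 = 115143.
Real time: 115143 / (60000/1001) = 38419381/20000 s.
Target frame: (38419381/20000) × (24) = 115258143/2500 ≈ 46103.257 → 46103.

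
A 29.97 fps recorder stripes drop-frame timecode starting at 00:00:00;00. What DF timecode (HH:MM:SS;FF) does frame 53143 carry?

Ten DF minutes hold 17982 frames, so frame 53143 lies in block 2 (frames 35964–53945) with 17179 frames into that block.
The block's first minute is 1800 frames and the rest 1798 each; 17179 frames reaches minute 9, so 2 × 18 + 9 × 2 = 54 labels have been skipped so far.
Adding those back, label number 53143 + 54 = 53197 at 30 labels/s is 1773 s + 7 f = 0 h 29 min 33 s frame 7, i.e. 00:29:33;07.

00:29:33;07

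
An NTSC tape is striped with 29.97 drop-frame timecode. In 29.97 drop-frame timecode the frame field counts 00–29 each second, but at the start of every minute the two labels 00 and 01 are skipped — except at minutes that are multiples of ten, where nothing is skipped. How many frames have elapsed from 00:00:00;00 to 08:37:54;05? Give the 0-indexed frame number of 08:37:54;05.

As if non-drop at 30 labels/s: (8 × 3600 + 37 × 60 + 54) × 30 + 5 = 932225.
Minute boundaries passed: 517; those not divisible by 10: 517 − 51 = 466; dropped labels = 2 × 466 = 932.
Actual frame index = 932225 − 932 = 931293.

931293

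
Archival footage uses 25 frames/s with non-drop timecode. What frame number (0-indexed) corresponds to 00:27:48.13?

Total seconds to the label: (0 × 3600 + 27 × 60 + 48) = 1668.
Frame index = 1668 × 25 + 13 = 41713.

frame 41713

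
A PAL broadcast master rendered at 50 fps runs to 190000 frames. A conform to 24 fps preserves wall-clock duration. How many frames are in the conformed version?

Target frames = source frames × (target rate / source rate) = 190000 × (24)/(50) = 190000 × 12/25 = 91200.

91200 frames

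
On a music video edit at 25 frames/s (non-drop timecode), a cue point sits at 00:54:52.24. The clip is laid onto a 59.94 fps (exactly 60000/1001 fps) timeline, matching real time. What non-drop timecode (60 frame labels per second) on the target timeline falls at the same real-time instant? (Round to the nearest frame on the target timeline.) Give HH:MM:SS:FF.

Source frame index: (0×3600 + 54×60 + 52) × 25 + 24 = 82324.
Real time: 82324 / (25) = 82324/25 s.
Target frame: (82324/25) × (60000/1001) = 17961600/91 ≈ 197380.220 → 197380.
At 60 labels/s: frame 197380 → 00:54:49:40.

00:54:49:40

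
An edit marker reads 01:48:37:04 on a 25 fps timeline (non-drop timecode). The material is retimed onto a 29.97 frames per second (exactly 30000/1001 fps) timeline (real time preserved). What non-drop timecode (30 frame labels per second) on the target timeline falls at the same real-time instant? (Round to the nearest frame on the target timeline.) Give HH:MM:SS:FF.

01:48:30:19

Source frame index: (1×3600 + 48×60 + 37) × 25 + 4 = 162929.
Real time: 162929 / (25) = 162929/25 s.
Target frame: (162929/25) × (30000/1001) = 15039600/77 ≈ 195319.481 → 195319.
At 30 labels/s: frame 195319 → 01:48:30:19.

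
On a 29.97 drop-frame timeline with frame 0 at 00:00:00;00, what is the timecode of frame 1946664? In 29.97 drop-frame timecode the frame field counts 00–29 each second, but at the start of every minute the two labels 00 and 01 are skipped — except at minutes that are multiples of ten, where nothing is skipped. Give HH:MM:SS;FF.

18:02:33;22

Each 10-minute DF block holds 10 × 60 × 30 − 9 × 2 = 17982 frames. 1946664 ÷ 17982 → 108 full blocks, remainder 4608.
Within the partial block the first minute is 1800 frames and each further minute 1798, so 2 further minute boundaries passed. Total skipped labels = 18 × 108 + 2 × 2 = 1948.
Non-drop label index = 1946664 + 1948 = 1948612; at 30 labels/s that is 18:02:33:22, i.e. DF 18:02:33;22.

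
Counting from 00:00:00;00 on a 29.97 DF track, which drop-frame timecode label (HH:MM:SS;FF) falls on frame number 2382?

Ten DF minutes hold 17982 frames, so frame 2382 lies in block 0 (frames 0–17981) with 2382 frames into that block.
The block's first minute is 1800 frames and the rest 1798 each; 2382 frames reaches minute 1, so 0 × 18 + 1 × 2 = 2 labels have been skipped so far.
Adding those back, label number 2382 + 2 = 2384 at 30 labels/s is 79 s + 14 f = 0 h 1 min 19 s frame 14, i.e. 00:01:19;14.

00:01:19;14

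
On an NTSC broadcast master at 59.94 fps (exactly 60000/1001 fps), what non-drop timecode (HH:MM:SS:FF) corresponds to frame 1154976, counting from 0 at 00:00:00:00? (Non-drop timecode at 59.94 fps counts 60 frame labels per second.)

05:20:49:36

1154976 ÷ 60 = 19249 full seconds, remainder 36 frames.
19249 s = 5 h 20 min 49 s.
Timecode: 05:20:49:36.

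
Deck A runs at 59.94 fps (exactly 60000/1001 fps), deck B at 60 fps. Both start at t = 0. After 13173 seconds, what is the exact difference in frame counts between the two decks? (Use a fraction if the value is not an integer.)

A emits 60000/1001 × 13173 = 790380000/1001 frames; B emits 60 × 13173 = 790380.
Difference = 790380/1001 frames (≈ 789.5904); B is ahead of A.

790380/1001 frames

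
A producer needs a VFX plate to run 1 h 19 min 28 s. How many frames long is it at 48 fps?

1 h 19 min 28 s = 4768 s.
Frames = 4768 × 48 = 228864.

228864 frames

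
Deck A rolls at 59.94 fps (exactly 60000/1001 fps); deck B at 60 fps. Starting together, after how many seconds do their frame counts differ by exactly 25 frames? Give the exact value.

The gap grows by |60 − 60000/1001| = 60/1001 frames per second.
Time for a 25-frame gap: 25 ÷ (60/1001) = 5005/12 s.

5005/12 seconds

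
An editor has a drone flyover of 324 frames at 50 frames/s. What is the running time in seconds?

Running time = 324 / (50) = 6.48 s.

6.48 seconds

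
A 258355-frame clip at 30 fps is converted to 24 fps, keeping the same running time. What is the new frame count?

Frames at target rate = 258355 × (24) / (30) = 206684.

206684 frames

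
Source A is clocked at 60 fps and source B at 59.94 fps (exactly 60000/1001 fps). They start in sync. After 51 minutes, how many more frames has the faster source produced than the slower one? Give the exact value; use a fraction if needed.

183600/1001 frames

51 min = 3060 s.
A emits 60 × 3060 = 183600 frames; B emits 60000/1001 × 3060 = 183600000/1001.
Difference = 183600/1001 frames (≈ 183.4166); B is behind A.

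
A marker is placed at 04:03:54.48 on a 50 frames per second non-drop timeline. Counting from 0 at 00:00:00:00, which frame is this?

Total seconds to the label: (4 × 3600 + 3 × 60 + 54) = 14634.
Frame index = 14634 × 50 + 48 = 731748.

731748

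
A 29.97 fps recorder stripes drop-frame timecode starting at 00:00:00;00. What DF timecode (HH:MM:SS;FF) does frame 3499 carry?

Ten DF minutes hold 17982 frames, so frame 3499 lies in block 0 (frames 0–17981) with 3499 frames into that block.
The block's first minute is 1800 frames and the rest 1798 each; 3499 frames reaches minute 1, so 0 × 18 + 1 × 2 = 2 labels have been skipped so far.
Adding those back, label number 3499 + 2 = 3501 at 30 labels/s is 116 s + 21 f = 0 h 1 min 56 s frame 21, i.e. 00:01:56;21.

00:01:56;21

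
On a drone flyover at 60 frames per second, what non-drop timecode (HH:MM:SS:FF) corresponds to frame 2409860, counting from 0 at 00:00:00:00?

11:09:24:20

2409860 ÷ 60 = 40164 full seconds, remainder 20 frames.
40164 s = 11 h 9 min 24 s.
Timecode: 11:09:24:20.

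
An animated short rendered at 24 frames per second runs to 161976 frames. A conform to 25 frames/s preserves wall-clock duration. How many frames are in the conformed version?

Target frames = source frames × (target rate / source rate) = 161976 × (25)/(24) = 161976 × 25/24 = 168725.

168725 frames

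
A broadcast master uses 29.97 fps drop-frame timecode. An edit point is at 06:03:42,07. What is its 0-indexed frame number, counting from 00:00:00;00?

654013

Complete 10-minute blocks: 36, each 17982 frames → 647352.
Remaining 3 whole minutes in the current block: 1800 + 2 × 1798 = 5396 frames.
Within the current minute: 42 × 30 + 7 − 2 = 1265 (labels ;00/;01 skipped at this minute). Total = 647352 + 5396 + 1265 = 654013.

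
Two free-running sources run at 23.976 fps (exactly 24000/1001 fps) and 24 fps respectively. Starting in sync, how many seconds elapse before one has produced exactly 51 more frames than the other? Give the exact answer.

The gap grows by |24 − 24000/1001| = 24/1001 frames per second.
Time for a 51-frame gap: 51 ÷ (24/1001) = 2127.125 s.

2127.125 seconds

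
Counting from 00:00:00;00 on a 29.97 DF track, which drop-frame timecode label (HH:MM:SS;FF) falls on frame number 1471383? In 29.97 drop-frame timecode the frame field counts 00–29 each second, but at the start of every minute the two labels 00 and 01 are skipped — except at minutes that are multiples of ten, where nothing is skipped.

Each 10-minute DF block holds 10 × 60 × 30 − 9 × 2 = 17982 frames. 1471383 ÷ 17982 → 81 full blocks, remainder 14841.
Within the partial block the first minute is 1800 frames and each further minute 1798, so 8 further minute boundaries passed. Total skipped labels = 18 × 81 + 2 × 8 = 1474.
Non-drop label index = 1471383 + 1474 = 1472857; at 30 labels/s that is 13:38:15:07, i.e. DF 13:38:15;07.

13:38:15;07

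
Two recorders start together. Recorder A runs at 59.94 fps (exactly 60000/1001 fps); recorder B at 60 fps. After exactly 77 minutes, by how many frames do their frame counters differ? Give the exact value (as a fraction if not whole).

3600/13 frames

77 min = 4620 s.
A emits 60000/1001 × 4620 = 3600000/13 frames; B emits 60 × 4620 = 277200.
Difference = 3600/13 frames (≈ 276.9231); B is ahead of A.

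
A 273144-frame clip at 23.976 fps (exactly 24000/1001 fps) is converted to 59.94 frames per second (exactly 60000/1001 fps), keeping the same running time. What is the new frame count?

Target frames = source frames × (target rate / source rate) = 273144 × (60000/1001)/(24000/1001) = 273144 × 5/2 = 682860.

682860 frames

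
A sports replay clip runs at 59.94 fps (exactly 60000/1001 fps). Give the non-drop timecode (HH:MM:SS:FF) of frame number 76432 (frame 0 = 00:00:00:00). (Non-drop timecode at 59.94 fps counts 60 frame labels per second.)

76432 ÷ 60 = 1273 full seconds, remainder 52 frames.
1273 s = 0 h 21 min 13 s.
Timecode: 00:21:13:52.

00:21:13:52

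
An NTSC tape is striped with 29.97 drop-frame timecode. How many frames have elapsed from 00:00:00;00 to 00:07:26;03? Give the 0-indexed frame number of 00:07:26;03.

13369

Complete 10-minute blocks: 0, each 17982 frames → 0.
Remaining 7 whole minutes in the current block: 1800 + 6 × 1798 = 12588 frames.
Within the current minute: 26 × 30 + 3 − 2 = 781 (labels ;00/;01 skipped at this minute). Total = 0 + 12588 + 781 = 13369.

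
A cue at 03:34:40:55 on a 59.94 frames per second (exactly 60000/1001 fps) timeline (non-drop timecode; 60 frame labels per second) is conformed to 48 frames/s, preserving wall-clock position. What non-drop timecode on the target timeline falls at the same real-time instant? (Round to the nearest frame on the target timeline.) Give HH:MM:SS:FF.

Source frame index: (3×3600 + 34×60 + 40) × 60 + 55 = 772855.
Real time: 772855 / (60000/1001) = 154725571/12000 s.
Target frame: (154725571/12000) × (48) = 154725571/250 ≈ 618902.284 → 618902.
At 48 labels/s: frame 618902 → 03:34:53:38.

03:34:53:38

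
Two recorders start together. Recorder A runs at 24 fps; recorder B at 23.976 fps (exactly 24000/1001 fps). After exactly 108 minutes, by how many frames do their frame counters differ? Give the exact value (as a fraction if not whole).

155520/1001 frames

108 min = 6480 s.
A emits 24 × 6480 = 155520 frames; B emits 24000/1001 × 6480 = 155520000/1001.
Difference = 155520/1001 frames (≈ 155.3646); B is behind A.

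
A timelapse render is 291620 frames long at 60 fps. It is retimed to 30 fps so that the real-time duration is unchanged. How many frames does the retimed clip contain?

Target frames = source frames × (target rate / source rate) = 291620 × (30)/(60) = 291620 × 1/2 = 145810.

145810 frames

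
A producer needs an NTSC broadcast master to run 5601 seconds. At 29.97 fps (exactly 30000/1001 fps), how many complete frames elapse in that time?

Frames = 5601 × 30000/1001 = 168030000/1001 ≈ 167862.1379.
Complete frames: 167862.

167862 frames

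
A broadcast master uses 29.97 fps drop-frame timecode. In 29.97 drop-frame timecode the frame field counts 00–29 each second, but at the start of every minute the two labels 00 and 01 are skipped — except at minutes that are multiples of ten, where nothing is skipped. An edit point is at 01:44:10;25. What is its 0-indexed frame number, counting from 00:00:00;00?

As if non-drop at 30 labels/s: (1 × 3600 + 44 × 60 + 10) × 30 + 25 = 187525.
Minute boundaries passed: 104; those not divisible by 10: 104 − 10 = 94; dropped labels = 2 × 94 = 188.
Actual frame index = 187525 − 188 = 187337.

187337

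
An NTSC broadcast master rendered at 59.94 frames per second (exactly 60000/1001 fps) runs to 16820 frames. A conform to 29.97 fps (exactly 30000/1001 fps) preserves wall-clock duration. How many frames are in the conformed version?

8410 frames

Frames at target rate = 16820 × (30000/1001) / (60000/1001) = 8410.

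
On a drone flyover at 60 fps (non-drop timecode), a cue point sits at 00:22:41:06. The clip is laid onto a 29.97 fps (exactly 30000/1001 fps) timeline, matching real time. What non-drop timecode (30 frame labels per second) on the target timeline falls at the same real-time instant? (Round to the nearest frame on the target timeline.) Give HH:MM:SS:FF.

Source frame index: (0×3600 + 22×60 + 41) × 60 + 6 = 81666.
Real time: 81666 / (60) = 13611/10 s.
Target frame: (13611/10) × (30000/1001) = 3141000/77 ≈ 40792.208 → 40792.
At 30 labels/s: frame 40792 → 00:22:39:22.

00:22:39:22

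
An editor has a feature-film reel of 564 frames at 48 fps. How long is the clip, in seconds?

Running time = 564 / (48) = 11.75 s.

11.75 seconds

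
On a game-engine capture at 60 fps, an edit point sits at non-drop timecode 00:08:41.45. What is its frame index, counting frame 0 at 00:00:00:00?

31305

Total seconds to the label: (0 × 3600 + 8 × 60 + 41) = 521.
Frame index = 521 × 60 + 45 = 31305.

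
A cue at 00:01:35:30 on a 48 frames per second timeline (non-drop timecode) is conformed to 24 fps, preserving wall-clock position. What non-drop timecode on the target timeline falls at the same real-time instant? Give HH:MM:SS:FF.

00:01:35:15

Source frame index: (0×3600 + 1×60 + 35) × 48 + 30 = 4590.
Real time: 4590 / (48) = 765/8 s.
Target frame: (765/8) × (24) = 2295.
At 24 labels/s: frame 2295 → 00:01:35:15.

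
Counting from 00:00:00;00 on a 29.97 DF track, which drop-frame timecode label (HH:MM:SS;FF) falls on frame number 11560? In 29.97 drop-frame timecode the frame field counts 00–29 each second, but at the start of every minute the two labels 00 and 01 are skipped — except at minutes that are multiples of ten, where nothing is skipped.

Ten DF minutes hold 17982 frames, so frame 11560 lies in block 0 (frames 0–17981) with 11560 frames into that block.
The block's first minute is 1800 frames and the rest 1798 each; 11560 frames reaches minute 6, so 0 × 18 + 6 × 2 = 12 labels have been skipped so far.
Adding those back, label number 11560 + 12 = 11572 at 30 labels/s is 385 s + 22 f = 0 h 6 min 25 s frame 22, i.e. 00:06:25;22.

00:06:25;22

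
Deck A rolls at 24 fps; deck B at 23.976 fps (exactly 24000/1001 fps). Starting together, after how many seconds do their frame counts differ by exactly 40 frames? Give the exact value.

The gap grows by |24000/1001 − 24| = 24/1001 frames per second.
Time for a 40-frame gap: 40 ÷ (24/1001) = 5005/3 s.

5005/3 seconds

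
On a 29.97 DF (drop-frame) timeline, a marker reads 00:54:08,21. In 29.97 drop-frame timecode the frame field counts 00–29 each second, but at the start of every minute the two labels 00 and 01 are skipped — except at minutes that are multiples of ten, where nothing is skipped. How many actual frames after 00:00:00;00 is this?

Complete 10-minute blocks: 5, each 17982 frames → 89910.
Remaining 4 whole minutes in the current block: 1800 + 3 × 1798 = 7194 frames.
Within the current minute: 8 × 30 + 21 − 2 = 259 (labels ;00/;01 skipped at this minute). Total = 89910 + 7194 + 259 = 97363.

97363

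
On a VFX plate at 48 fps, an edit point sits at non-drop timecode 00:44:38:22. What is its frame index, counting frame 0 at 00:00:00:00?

128566

Total seconds to the label: (0 × 3600 + 44 × 60 + 38) = 2678.
Frame index = 2678 × 48 + 22 = 128566.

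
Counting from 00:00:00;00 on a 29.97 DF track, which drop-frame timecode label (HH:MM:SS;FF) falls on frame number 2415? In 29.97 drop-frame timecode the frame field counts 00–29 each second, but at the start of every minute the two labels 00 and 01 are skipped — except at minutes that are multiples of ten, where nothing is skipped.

00:01:20;17

Ten DF minutes hold 17982 frames, so frame 2415 lies in block 0 (frames 0–17981) with 2415 frames into that block.
The block's first minute is 1800 frames and the rest 1798 each; 2415 frames reaches minute 1, so 0 × 18 + 1 × 2 = 2 labels have been skipped so far.
Adding those back, label number 2415 + 2 = 2417 at 30 labels/s is 80 s + 17 f = 0 h 1 min 20 s frame 17, i.e. 00:01:20;17.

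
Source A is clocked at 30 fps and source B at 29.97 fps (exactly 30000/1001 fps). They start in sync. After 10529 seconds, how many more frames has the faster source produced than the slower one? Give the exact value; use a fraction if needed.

A emits 30 × 10529 = 315870 frames; B emits 30000/1001 × 10529 = 315870000/1001.
Difference = 315870/1001 frames (≈ 315.5544); B is behind A.

315870/1001 frames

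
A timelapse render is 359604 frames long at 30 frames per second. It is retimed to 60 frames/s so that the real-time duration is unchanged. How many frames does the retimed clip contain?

Target frames = source frames × (target rate / source rate) = 359604 × (60)/(30) = 359604 × 2 = 719208.

719208 frames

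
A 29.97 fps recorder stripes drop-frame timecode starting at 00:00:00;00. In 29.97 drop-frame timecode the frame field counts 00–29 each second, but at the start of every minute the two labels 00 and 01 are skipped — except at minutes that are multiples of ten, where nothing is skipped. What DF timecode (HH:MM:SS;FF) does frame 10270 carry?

00:05:42;20

Each 10-minute DF block holds 10 × 60 × 30 − 9 × 2 = 17982 frames. 10270 ÷ 17982 → 0 full blocks, remainder 10270.
Within the partial block the first minute is 1800 frames and each further minute 1798, so 5 further minute boundaries passed. Total skipped labels = 18 × 0 + 2 × 5 = 10.
Non-drop label index = 10270 + 10 = 10280; at 30 labels/s that is 00:05:42:20, i.e. DF 00:05:42;20.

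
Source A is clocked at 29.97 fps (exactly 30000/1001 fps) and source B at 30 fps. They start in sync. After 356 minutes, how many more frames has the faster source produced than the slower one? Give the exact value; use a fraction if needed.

640800/1001 frames

356 min = 21360 s.
A emits 30000/1001 × 21360 = 640800000/1001 frames; B emits 30 × 21360 = 640800.
Difference = 640800/1001 frames (≈ 640.1598); B is ahead of A.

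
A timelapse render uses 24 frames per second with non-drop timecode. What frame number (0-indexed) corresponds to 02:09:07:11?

Total seconds to the label: (2 × 3600 + 9 × 60 + 7) = 7747.
Frame index = 7747 × 24 + 11 = 185939.

frame 185939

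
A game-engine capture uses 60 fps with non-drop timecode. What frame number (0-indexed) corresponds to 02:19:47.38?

503258

Total seconds to the label: (2 × 3600 + 19 × 60 + 47) = 8387.
Frame index = 8387 × 60 + 38 = 503258.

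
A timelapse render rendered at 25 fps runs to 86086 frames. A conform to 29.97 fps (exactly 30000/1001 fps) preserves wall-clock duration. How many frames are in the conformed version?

103200 frames

Target frames = source frames × (target rate / source rate) = 86086 × (30000/1001)/(25) = 86086 × 1200/1001 = 103200.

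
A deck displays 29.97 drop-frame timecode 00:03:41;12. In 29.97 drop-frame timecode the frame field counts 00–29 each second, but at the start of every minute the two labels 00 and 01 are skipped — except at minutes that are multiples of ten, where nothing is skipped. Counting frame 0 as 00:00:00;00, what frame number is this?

6636

Complete 10-minute blocks: 0, each 17982 frames → 0.
Remaining 3 whole minutes in the current block: 1800 + 2 × 1798 = 5396 frames.
Within the current minute: 41 × 30 + 12 − 2 = 1240 (labels ;00/;01 skipped at this minute). Total = 0 + 5396 + 1240 = 6636.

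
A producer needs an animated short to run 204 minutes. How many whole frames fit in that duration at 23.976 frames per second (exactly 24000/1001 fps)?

293466 frames

204 min = 12240 s.
Frames = 12240 × 24000/1001 = 293760000/1001 ≈ 293466.5335.
Complete frames: 293466.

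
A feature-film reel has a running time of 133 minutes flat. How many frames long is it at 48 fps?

383040 frames

133 min = 7980 s.
Frames = 7980 × 48 = 383040.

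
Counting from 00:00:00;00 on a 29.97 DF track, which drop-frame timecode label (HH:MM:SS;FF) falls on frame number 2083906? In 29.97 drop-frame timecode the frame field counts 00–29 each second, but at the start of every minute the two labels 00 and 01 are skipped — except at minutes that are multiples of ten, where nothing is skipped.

Ten DF minutes hold 17982 frames, so frame 2083906 lies in block 115 (frames 2067930–2085911) with 15976 frames into that block.
The block's first minute is 1800 frames and the rest 1798 each; 15976 frames reaches minute 8, so 115 × 18 + 8 × 2 = 2086 labels have been skipped so far.
Adding those back, label number 2083906 + 2086 = 2085992 at 30 labels/s is 69533 s + 2 f = 19 h 18 min 53 s frame 2, i.e. 19:18:53;02.

19:18:53;02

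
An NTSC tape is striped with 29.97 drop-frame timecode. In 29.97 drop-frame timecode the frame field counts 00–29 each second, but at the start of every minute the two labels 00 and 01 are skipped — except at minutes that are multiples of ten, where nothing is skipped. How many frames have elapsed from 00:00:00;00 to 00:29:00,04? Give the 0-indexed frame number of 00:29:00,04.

Complete 10-minute blocks: 2, each 17982 frames → 35964.
Remaining 9 whole minutes in the current block: 1800 + 8 × 1798 = 16184 frames.
Within the current minute: 0 × 30 + 4 − 2 = 2 (labels ;00/;01 skipped at this minute). Total = 35964 + 16184 + 2 = 52150.

52150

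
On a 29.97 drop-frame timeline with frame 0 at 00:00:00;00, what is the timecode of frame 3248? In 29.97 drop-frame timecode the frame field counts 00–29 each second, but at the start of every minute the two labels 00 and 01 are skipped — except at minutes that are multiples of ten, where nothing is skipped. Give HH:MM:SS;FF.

00:01:48;10

Ten DF minutes hold 17982 frames, so frame 3248 lies in block 0 (frames 0–17981) with 3248 frames into that block.
The block's first minute is 1800 frames and the rest 1798 each; 3248 frames reaches minute 1, so 0 × 18 + 1 × 2 = 2 labels have been skipped so far.
Adding those back, label number 3248 + 2 = 3250 at 30 labels/s is 108 s + 10 f = 0 h 1 min 48 s frame 10, i.e. 00:01:48;10.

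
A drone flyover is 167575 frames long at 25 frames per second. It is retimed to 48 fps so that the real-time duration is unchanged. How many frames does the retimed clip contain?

321744 frames

Target frames = source frames × (target rate / source rate) = 167575 × (48)/(25) = 167575 × 48/25 = 321744.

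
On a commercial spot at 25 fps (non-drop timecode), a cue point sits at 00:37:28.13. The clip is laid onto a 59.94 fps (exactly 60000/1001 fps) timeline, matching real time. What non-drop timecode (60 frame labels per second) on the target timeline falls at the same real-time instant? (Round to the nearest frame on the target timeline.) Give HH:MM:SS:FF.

Source frame index: (0×3600 + 37×60 + 28) × 25 + 13 = 56213.
Real time: 56213 / (25) = 56213/25 s.
Target frame: (56213/25) × (60000/1001) = 134911200/1001 ≈ 134776.424 → 134776.
At 60 labels/s: frame 134776 → 00:37:26:16.

00:37:26:16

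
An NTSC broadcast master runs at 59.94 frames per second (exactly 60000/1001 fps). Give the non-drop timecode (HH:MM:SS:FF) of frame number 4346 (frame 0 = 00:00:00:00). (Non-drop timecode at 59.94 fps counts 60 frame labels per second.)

00:01:12:26

4346 ÷ 60 = 72 full seconds, remainder 26 frames.
72 s = 0 h 1 min 12 s.
Timecode: 00:01:12:26.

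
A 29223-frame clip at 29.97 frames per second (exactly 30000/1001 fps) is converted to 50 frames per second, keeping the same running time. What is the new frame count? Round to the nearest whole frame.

Frames at target rate = 29223 × (50) / (30000/1001) = 9750741/200 ≈ 48753.705.
Nearest whole frame: 48754.

48754 frames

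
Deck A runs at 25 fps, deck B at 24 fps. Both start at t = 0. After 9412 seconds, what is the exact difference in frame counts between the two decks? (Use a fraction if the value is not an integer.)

A emits 25 × 9412 = 235300 frames; B emits 24 × 9412 = 225888.
Difference = 9412 frames; B is behind A.

9412 frames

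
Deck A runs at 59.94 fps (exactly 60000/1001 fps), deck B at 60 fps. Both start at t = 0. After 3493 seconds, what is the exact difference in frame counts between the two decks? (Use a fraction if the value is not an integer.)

A emits 60000/1001 × 3493 = 29940000/143 frames; B emits 60 × 3493 = 209580.
Difference = 29940/143 frames (≈ 209.3706); B is ahead of A.

29940/143 frames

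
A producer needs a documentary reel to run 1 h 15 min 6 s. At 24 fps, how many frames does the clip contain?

108144 frames

1 h 15 min 6 s = 4506 s.
Frames = 4506 × 24 = 108144.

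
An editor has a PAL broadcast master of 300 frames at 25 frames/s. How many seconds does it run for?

Running time = 300 / (25) = 12 s.

12 seconds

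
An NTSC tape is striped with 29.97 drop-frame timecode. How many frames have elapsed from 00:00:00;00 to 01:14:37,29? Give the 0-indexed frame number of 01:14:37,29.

As if non-drop at 30 labels/s: (1 × 3600 + 14 × 60 + 37) × 30 + 29 = 134339.
Minute boundaries passed: 74; those not divisible by 10: 74 − 7 = 67; dropped labels = 2 × 67 = 134.
Actual frame index = 134339 − 134 = 134205.

134205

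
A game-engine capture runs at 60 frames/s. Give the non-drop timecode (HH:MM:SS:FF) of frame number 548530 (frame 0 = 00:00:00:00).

548530 ÷ 60 = 9142 full seconds, remainder 10 frames.
9142 s = 2 h 32 min 22 s.
Timecode: 02:32:22:10.

02:32:22:10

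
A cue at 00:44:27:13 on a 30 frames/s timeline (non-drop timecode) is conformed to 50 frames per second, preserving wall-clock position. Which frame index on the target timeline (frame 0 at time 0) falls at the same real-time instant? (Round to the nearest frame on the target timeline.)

frame 133372

Source frame index: (0×3600 + 44×60 + 27) × 30 + 13 = 80023.
Real time: 80023 / (30) = 80023/30 s.
Target frame: (80023/30) × (50) = 400115/3 ≈ 133371.667 → 133372.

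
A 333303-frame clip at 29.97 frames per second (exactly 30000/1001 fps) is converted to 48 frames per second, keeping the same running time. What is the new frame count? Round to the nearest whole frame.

Frames at target rate = 333303 × (48) / (30000/1001) = 333636303/625 ≈ 533818.085.
Nearest whole frame: 533818.

533818 frames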